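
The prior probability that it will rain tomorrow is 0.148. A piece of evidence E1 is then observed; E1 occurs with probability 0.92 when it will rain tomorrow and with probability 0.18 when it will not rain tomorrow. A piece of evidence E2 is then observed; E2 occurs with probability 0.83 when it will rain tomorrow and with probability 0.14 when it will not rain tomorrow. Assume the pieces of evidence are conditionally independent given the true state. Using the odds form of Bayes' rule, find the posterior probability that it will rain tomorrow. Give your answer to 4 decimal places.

Prior odds = 0.148/(1−0.148) = 0.17371.
Likelihood ratio for E1 = 0.92/0.18 = 5.1111.
Likelihood ratio for E2 = 0.83/0.14 = 5.9286.
Posterior odds = prior odds × LR₁ × LR₂ = 5.2637.
Posterior probability = odds/(1+odds) = 5.2637/6.2637 = 0.8403.

Posterior probability ≈ 0.8403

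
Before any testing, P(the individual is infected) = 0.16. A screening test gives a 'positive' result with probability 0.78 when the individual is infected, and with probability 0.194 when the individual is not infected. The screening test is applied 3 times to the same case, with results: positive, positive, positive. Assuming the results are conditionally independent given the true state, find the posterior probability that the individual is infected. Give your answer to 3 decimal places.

Posterior P(H) ≈ 0.925

Let H be the event that the individual is infected; start with P(H) = 0.16. P('positive'|H) = 0.78, P('positive'|¬H) = 0.194.
Update on result 1 ('positive'): P(H) ← 0.78·0.1600 / (0.78·0.1600 + 0.194·0.8400) = 0.12480/0.28776 = 0.4337.
Update on result 2 ('positive'): P(H) ← 0.78·0.4337 / (0.78·0.4337 + 0.194·0.5663) = 0.33828/0.44815 = 0.7548.
Update on result 3 ('positive'): P(H) ← 0.78·0.7548 / (0.78·0.7548 + 0.194·0.2452) = 0.58878/0.63634 = 0.9253.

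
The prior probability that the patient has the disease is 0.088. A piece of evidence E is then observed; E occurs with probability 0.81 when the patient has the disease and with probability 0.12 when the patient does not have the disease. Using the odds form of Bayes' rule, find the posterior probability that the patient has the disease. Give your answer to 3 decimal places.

Posterior probability ≈ 0.394

Prior odds = 0.088/(1−0.088) = 0.096491.
Likelihood ratio for E = 0.81/0.12 = 6.7500.
Posterior odds = prior odds × LR = 0.65132.
Posterior probability = odds/(1+odds) = 0.65132/1.6513 = 0.394.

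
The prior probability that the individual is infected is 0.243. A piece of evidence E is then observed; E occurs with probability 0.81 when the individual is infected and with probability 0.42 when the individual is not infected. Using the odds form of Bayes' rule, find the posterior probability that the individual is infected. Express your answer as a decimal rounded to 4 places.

Prior odds = 0.243/(1−0.243) = 0.32100. In log-odds, ln(0.32100) = -1.1363.
Add log likelihood ratio: ln(1.9286) = 0.65678.
Posterior log-odds = -0.47952, so posterior odds = exp(-0.47952) = 0.61908. Converting, P(H|E) = 0.61908/1.6191 = 0.3824.

Posterior probability ≈ 0.3824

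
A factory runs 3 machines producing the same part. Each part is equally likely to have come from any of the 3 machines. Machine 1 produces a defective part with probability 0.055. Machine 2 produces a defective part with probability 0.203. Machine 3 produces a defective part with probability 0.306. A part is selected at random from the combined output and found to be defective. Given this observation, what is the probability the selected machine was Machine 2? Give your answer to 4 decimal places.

Tabulate prior·likelihood by source: [1] prior 0.333333, lik 0.055, product 0.01833; [2] prior 0.333333, lik 0.203, product 0.06767; [3] prior 0.333333, lik 0.306, product 0.1020.
Normalizing constant = 0.18800; the posterior for Machine 2 is its product over the sum, 0.06767/0.18800 = 0.3599.

Posterior probability ≈ 0.3599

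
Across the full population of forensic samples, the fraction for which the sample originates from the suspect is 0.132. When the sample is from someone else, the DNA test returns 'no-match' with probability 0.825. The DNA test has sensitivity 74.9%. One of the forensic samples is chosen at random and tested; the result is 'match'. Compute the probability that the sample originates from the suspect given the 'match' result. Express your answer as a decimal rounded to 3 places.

P(H | E) ≈ 0.394

Let H be the event that the sample originates from the suspect. P(H) = 0.132, so P(¬H) = 0.868. With E the 'match' result, P(E|H) = 0.749 and P(E|¬H) = 0.175.
P(E) = 0.749·0.132 + 0.175·0.868 = 0.098868 + 0.15190 = 0.25077.
By Bayes' theorem, P(H|E) = 0.098868 / 0.25077 = 0.394.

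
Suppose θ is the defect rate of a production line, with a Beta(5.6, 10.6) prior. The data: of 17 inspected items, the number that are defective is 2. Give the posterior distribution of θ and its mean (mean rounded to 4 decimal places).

Posterior: Beta(7.6, 25.6); mean ≈ 0.2289

The binomial likelihood is conjugate to the Beta prior: with 2 successes and 15 failures, the posterior is Beta(5.6+2, 10.6+15) = Beta(7.6, 25.6).
Posterior mean = α/(α+β) = 7.6/33.2 = 0.2289.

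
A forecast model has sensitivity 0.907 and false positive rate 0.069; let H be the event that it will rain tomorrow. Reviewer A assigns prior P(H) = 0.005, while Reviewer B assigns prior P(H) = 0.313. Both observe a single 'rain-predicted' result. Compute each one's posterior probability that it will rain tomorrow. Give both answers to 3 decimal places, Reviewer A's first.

Reviewer A: 0.062; Reviewer B: 0.857

The likelihood ratio for a 'rain-predicted' result is 0.907/0.069 = 13.145.
Reviewer A: prior odds 0.005/0.995 = 0.0050251; posterior odds 0.066055; posterior probability 0.062.
Reviewer B: prior odds 0.313/0.687 = 0.45560; posterior odds 5.9889; posterior probability 0.857.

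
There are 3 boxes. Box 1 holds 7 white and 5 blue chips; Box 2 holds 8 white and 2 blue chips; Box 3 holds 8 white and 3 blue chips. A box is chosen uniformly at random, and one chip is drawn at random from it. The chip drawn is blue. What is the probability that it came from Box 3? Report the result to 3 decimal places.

Tabulate prior·likelihood by source: [1] prior 0.333333, lik 0.4167, product 0.1389; [2] prior 0.333333, lik 0.2, product 0.06667; [3] prior 0.333333, lik 0.2727, product 0.09091.
Normalizing constant = 0.29646; the posterior for Box 3 is its product over the sum, 0.09091/0.29646 = 0.307.

Posterior probability ≈ 0.307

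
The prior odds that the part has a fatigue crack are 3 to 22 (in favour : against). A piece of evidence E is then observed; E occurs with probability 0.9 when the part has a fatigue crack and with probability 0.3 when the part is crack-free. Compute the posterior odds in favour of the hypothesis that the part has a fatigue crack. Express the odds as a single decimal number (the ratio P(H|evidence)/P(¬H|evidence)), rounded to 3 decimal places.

Posterior odds ≈ 0.409

Prior odds = 3/22 = 0.13636.
Likelihood ratio for E = 0.9/0.3 = 3.0000.
Posterior odds = prior odds × LR = 0.40909.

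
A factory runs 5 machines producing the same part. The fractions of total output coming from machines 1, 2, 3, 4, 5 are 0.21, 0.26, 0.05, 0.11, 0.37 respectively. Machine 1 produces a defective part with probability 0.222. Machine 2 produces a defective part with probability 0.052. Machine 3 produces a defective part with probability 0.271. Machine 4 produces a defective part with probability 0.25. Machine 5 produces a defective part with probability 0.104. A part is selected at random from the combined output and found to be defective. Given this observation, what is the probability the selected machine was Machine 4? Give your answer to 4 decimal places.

Posterior probability ≈ 0.1969

Tabulate prior·likelihood by source: [1] prior 0.21, lik 0.222, product 0.04662; [2] prior 0.26, lik 0.052, product 0.01352; [3] prior 0.05, lik 0.271, product 0.01355; [4] prior 0.11, lik 0.25, product 0.02750; [5] prior 0.37, lik 0.104, product 0.03848.
Normalizing constant = 0.13967; the posterior for Machine 4 is its product over the sum, 0.02750/0.13967 = 0.1969.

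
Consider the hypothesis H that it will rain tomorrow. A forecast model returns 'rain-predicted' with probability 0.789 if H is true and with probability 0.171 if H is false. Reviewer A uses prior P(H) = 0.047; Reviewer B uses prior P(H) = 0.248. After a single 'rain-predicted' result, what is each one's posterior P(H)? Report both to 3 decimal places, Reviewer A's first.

Reviewer A: 0.185; Reviewer B: 0.603

P('+'|H) = 0.789, P('+'|¬H) = 0.171.
Reviewer A: numerator 0.789·0.047 = 0.037083; evidence = 0.037083+0.171·0.953 = 0.20005; posterior = 0.185.
Reviewer B: numerator 0.789·0.248 = 0.19567; evidence = 0.19567+0.171·0.752 = 0.32426; posterior = 0.603.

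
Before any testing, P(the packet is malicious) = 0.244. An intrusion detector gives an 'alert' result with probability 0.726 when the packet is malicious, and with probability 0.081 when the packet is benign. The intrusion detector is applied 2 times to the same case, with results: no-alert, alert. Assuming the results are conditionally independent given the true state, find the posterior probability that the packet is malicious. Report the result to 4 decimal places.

Posterior P(H) ≈ 0.4631

Let H be the event that the packet is malicious; start with P(H) = 0.244. P('alert'|H) = 0.726, P('alert'|¬H) = 0.081.
Update on result 1 ('no-alert'): P(H) ← 0.274·0.2440 / (0.274·0.2440 + 0.919·0.7560) = 0.066856/0.76162 = 0.0878.
Update on result 2 ('alert'): P(H) ← 0.726·0.0878 / (0.726·0.0878 + 0.081·0.9122) = 0.063729/0.13762 = 0.4631.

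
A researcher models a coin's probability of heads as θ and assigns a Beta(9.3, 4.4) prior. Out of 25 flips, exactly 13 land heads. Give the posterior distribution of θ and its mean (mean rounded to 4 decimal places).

Observing 13 successes and 12 failures updates Beta(9.3, 4.4) by adding the success and failure counts to the two shape parameters: α = 9.3+13 = 22.3, β = 4.4+12 = 16.4.
E[θ | data] = 22.3/(22.3+16.4) = 0.5762.

Posterior: Beta(22.3, 16.4); mean ≈ 0.5762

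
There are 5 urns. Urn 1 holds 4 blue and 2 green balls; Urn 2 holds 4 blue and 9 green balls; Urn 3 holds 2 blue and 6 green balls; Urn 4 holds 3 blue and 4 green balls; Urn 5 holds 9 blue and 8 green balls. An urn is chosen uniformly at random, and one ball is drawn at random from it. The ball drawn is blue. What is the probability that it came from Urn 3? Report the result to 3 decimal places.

P(blue|Urn 1) = 0.6667; P(blue|Urn 2) = 0.3077; P(blue|Urn 3) = 0.25; P(blue|Urn 4) = 0.4286; P(blue|Urn 5) = 0.5294.
Prior × likelihood for each source: 0.2·0.6667=0.1333, 0.2·0.3077=0.06154, 0.2·0.25=0.05000, 0.2·0.4286=0.08571, 0.2·0.5294=0.1059. Summing gives P(blue) = 0.43647.
P(Urn 3 | blue) = 0.05000 / 0.43647 = 0.115.

Posterior probability ≈ 0.115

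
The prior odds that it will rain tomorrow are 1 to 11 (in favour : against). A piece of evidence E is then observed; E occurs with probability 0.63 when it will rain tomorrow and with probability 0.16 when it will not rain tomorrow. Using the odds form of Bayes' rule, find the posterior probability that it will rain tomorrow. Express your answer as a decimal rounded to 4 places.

Posterior probability ≈ 0.2636

Prior odds = 1/11 = 0.090909. In log-odds, ln(0.090909) = -2.3979.
Add log likelihood ratio: ln(3.9375) = 1.3705.
Posterior log-odds = -1.0273, so posterior odds = exp(-1.0273) = 0.35795. Converting, P(H|E) = 0.35795/1.3580 = 0.2636.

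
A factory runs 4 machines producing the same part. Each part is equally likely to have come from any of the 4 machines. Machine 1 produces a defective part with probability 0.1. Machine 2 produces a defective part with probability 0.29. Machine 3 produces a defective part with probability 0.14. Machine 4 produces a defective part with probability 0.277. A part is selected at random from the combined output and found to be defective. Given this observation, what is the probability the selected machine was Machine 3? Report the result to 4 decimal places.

Posterior probability ≈ 0.1735

P(defective|M1) = 0.1; P(defective|M2) = 0.29; P(defective|M3) = 0.14; P(defective|M4) = 0.277.
Prior × likelihood for each source: 0.25·0.1=0.02500, 0.25·0.29=0.07250, 0.25·0.14=0.03500, 0.25·0.277=0.06925. Summing gives P(defective) = 0.20175.
P(Machine 3 | defective) = 0.03500 / 0.20175 = 0.1735.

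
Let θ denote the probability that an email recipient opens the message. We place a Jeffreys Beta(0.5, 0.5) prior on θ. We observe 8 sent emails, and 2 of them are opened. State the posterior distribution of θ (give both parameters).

The binomial likelihood is conjugate to the Beta prior: with 2 successes and 6 failures, the posterior is Beta(0.5+2, 0.5+6) = Beta(2.5, 6.5).

Posterior: Beta(2.5, 6.5)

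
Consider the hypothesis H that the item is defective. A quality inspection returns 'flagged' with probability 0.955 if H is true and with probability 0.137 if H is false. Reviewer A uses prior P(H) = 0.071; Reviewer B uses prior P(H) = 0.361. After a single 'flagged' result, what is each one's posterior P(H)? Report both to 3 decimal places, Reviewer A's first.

Reviewer A: 0.348; Reviewer B: 0.797

P('+'|H) = 0.955, P('+'|¬H) = 0.137.
Reviewer A: numerator 0.955·0.071 = 0.067805; evidence = 0.067805+0.137·0.929 = 0.19508; posterior = 0.348.
Reviewer B: numerator 0.955·0.361 = 0.34475; evidence = 0.34475+0.137·0.639 = 0.43230; posterior = 0.797.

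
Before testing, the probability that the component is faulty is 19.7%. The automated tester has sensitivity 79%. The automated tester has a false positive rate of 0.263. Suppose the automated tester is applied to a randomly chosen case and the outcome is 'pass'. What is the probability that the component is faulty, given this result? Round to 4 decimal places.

P(H | E) ≈ 0.0653

Let H be the event that the component is faulty. P(H) = 0.197, so P(¬H) = 0.803. With E the 'pass' result, P(E|H) = 0.21 and P(E|¬H) = 0.737.
P(E) = 0.21·0.197 + 0.737·0.803 = 0.041370 + 0.59181 = 0.63318.
By Bayes' theorem, P(H|E) = 0.041370 / 0.63318 = 0.0653.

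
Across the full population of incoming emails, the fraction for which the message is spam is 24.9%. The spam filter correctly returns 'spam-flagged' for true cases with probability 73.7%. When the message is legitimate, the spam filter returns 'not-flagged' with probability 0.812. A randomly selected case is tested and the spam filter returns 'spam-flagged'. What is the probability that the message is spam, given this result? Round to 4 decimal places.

P(H | E) ≈ 0.5652

Write H for 'the message is spam'. Prior odds H:¬H = 0.249/0.751 = 0.33156. For the 'spam-flagged' outcome, the likelihood ratio is 0.737/0.188 = 3.9202.
Posterior odds = 0.33156 × 3.9202 = 1.2998, so P(H|E) = 1.2998/(1+1.2998) = 0.5652.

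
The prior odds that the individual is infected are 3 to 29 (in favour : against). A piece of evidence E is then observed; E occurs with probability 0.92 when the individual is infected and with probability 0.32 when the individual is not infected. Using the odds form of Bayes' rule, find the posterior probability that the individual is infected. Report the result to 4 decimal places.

Prior odds = 3/29 = 0.10345. In log-odds, ln(0.10345) = -2.2687.
Add log likelihood ratio: ln(2.8750) = 1.0561.
Posterior log-odds = -1.2126, so posterior odds = exp(-1.2126) = 0.29741. Converting, P(H|E) = 0.29741/1.2974 = 0.2292.

Posterior probability ≈ 0.2292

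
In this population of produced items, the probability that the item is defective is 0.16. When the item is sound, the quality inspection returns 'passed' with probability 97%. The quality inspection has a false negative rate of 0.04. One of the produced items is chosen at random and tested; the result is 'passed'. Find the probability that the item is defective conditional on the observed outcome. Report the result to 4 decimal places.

Let H be the event that the item is defective. P(H) = 0.16, so P(¬H) = 0.84. With E the 'passed' result, P(E|H) = 0.04 and P(E|¬H) = 0.97.
P(E) = 0.04·0.16 + 0.97·0.84 = 0.0064000 + 0.81480 = 0.82120.
By Bayes' theorem, P(H|E) = 0.0064000 / 0.82120 = 0.0078.

P(H | E) ≈ 0.0078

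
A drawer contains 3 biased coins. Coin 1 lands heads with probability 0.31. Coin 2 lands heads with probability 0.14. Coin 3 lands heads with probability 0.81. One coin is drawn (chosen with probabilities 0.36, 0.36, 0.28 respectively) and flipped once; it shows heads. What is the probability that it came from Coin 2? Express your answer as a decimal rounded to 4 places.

Posterior probability ≈ 0.1296

P(heads|C1) = 0.31; P(heads|C2) = 0.14; P(heads|C3) = 0.81.
Prior × likelihood for each source: 0.36·0.31=0.1116, 0.36·0.14=0.05040, 0.28·0.81=0.2268. Summing gives P(heads) = 0.38880.
P(Coin 2 | heads) = 0.05040 / 0.38880 = 0.1296.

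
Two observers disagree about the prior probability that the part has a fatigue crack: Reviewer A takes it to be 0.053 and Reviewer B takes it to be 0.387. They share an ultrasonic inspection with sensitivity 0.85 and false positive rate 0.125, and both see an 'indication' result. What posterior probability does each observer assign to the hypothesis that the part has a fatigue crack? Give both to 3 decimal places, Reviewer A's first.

P('+'|H) = 0.85, P('+'|¬H) = 0.125.
Reviewer A: numerator 0.85·0.053 = 0.045050; evidence = 0.045050+0.125·0.947 = 0.16342; posterior = 0.276.
Reviewer B: numerator 0.85·0.387 = 0.32895; evidence = 0.32895+0.125·0.613 = 0.40558; posterior = 0.811.

Reviewer A: 0.276; Reviewer B: 0.811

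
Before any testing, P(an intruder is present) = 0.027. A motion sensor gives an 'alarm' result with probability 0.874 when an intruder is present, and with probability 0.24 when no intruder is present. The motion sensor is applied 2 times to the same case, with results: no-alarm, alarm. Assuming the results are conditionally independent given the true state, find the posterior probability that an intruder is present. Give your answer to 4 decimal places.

With H the event that an intruder is present, the joint likelihood of the observed sequence is P(data|H) = 0.126·0.874 = 0.11012 and P(data|¬H) = 0.76·0.24 = 0.18240.
Bayes: P(H|data) = 0.027·0.11012 / (0.027·0.11012 + 0.973·0.18240) = 0.0029733/0.18045 = 0.0165.

Posterior P(H) ≈ 0.0165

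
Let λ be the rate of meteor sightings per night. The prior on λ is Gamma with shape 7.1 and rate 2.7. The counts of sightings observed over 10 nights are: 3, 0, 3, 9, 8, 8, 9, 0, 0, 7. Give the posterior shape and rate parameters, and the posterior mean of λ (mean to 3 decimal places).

Posterior: Gamma(shape=54.1, rate=12.7); mean ≈ 4.260

Total count ∑xᵢ = 47 over n = 10 nights.
Gamma is conjugate to the Poisson likelihood: posterior is Gamma(shape = 7.1+47 = 54.1, rate = 2.7+10 = 12.7).
E[λ | data] = 54.1/12.7 = 4.260.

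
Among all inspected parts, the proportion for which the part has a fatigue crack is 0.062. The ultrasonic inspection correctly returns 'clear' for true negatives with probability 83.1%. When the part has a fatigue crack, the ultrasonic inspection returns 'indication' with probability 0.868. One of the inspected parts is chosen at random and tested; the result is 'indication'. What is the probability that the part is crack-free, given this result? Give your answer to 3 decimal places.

P(¬H | E) ≈ 0.747

Let H be the event that the part has a fatigue crack. P(H) = 0.062, so P(¬H) = 0.938. With E the 'indication' result, P(E|H) = 0.868 and P(E|¬H) = 0.169.
P(E) = 0.868·0.062 + 0.169·0.938 = 0.053816 + 0.15852 = 0.21234.
By Bayes' theorem, P(H|E) = 0.053816 / 0.21234 = 0.253. Hence P(¬H|E) = 1 − 0.253 = 0.747.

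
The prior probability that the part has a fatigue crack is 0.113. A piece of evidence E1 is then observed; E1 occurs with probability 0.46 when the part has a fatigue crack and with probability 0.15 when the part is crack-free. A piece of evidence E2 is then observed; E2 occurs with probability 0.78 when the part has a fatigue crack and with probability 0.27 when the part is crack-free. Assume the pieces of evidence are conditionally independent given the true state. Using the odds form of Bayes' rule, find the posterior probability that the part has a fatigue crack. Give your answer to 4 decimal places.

Posterior probability ≈ 0.5302

Prior odds = 0.113/(1−0.113) = 0.12740.
Likelihood ratio for E1 = 0.46/0.15 = 3.0667.
Likelihood ratio for E2 = 0.78/0.27 = 2.8889.
Posterior odds = prior odds × LR₁ × LR₂ = 1.1286.
Posterior probability = odds/(1+odds) = 1.1286/2.1286 = 0.5302.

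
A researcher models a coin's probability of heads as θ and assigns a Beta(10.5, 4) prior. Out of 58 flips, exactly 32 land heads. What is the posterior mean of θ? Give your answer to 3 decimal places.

Posterior mean ≈ 0.586

The binomial likelihood is conjugate to the Beta prior: with 32 successes and 26 failures, the posterior is Beta(10.5+32, 4+26) = Beta(42.5, 30).
E[θ | data] = 42.5/(42.5+30) = 0.586.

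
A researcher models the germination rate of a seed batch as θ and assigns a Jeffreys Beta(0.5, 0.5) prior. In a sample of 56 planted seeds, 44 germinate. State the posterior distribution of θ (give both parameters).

Posterior: Beta(44.5, 12.5)

Observing 44 successes and 12 failures updates Beta(0.5, 0.5) by adding the success and failure counts to the two shape parameters: α = 0.5+44 = 44.5, β = 0.5+12 = 12.5.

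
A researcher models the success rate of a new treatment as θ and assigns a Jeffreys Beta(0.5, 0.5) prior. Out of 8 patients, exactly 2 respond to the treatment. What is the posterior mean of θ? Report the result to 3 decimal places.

The binomial likelihood is conjugate to the Beta prior: with 2 successes and 6 failures, the posterior is Beta(0.5+2, 0.5+6) = Beta(2.5, 6.5).
E[θ | data] = 2.5/(2.5+6.5) = 0.278.

Posterior mean ≈ 0.278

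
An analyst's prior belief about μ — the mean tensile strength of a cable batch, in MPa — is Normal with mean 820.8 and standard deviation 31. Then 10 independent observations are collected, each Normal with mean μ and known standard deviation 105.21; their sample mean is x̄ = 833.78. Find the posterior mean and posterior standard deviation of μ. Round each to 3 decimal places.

With known σ, the Normal prior is conjugate. Weight on the data is w = (n/σ²)/(n/σ² + 1/τ₀²) = 0.00090341/(0.00090341+0.00104058) = 0.46472.
Posterior mean = w·x̄ + (1−w)·μ₀ = 0.46472·833.78 + 0.53528·820.8 = 826.832. Posterior variance = 1/(0.00090341+0.00104058) = 514.405, so SD = 22.680.

Posterior mean ≈ 826.832; posterior SD ≈ 22.680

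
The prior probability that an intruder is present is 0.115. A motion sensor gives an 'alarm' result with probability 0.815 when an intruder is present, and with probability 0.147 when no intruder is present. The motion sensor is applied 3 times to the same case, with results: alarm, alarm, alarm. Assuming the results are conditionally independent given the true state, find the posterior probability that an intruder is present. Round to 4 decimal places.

With H the event that an intruder is present, the joint likelihood of the observed sequence is P(data|H) = 0.815·0.815·0.815 = 0.54134 and P(data|¬H) = 0.147·0.147·0.147 = 0.0031765.
Bayes: P(H|data) = 0.115·0.54134 / (0.115·0.54134 + 0.885·0.0031765) = 0.062254/0.065066 = 0.9568.

Posterior P(H) ≈ 0.9568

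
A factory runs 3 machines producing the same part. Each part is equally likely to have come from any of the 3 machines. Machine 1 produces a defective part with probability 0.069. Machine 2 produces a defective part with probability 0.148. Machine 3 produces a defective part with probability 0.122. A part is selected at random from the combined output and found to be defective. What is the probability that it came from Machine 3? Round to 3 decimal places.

P(defective|M1) = 0.069; P(defective|M2) = 0.148; P(defective|M3) = 0.122.
Prior × likelihood for each source: 0.333333·0.069=0.02300, 0.333333·0.148=0.04933, 0.333333·0.122=0.04067. Summing gives P(defective) = 0.11300.
P(Machine 3 | defective) = 0.04067 / 0.11300 = 0.360.

Posterior probability ≈ 0.360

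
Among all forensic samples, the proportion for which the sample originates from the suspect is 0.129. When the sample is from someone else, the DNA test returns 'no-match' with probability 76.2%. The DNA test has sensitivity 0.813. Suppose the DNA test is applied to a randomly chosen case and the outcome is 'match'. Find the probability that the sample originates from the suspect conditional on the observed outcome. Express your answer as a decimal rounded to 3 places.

Write H for 'the sample originates from the suspect'. Prior odds H:¬H = 0.129/0.871 = 0.14811. For the 'match' outcome, the likelihood ratio is 0.813/0.238 = 3.4160.
Posterior odds = 0.14811 × 3.4160 = 0.50592, so P(H|E) = 0.50592/(1+0.50592) = 0.336.

P(H | E) ≈ 0.336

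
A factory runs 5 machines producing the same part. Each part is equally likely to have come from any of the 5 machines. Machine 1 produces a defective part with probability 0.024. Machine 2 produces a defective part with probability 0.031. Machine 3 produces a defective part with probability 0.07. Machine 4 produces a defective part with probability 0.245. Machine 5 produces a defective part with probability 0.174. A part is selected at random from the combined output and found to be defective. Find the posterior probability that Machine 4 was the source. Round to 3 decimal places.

Posterior probability ≈ 0.450

P(defective|M1) = 0.024; P(defective|M2) = 0.031; P(defective|M3) = 0.07; P(defective|M4) = 0.245; P(defective|M5) = 0.174.
Prior × likelihood for each source: 0.2·0.024=0.004800, 0.2·0.031=0.006200, 0.2·0.07=0.01400, 0.2·0.245=0.04900, 0.2·0.174=0.03480. Summing gives P(defective) = 0.10880.
P(Machine 4 | defective) = 0.04900 / 0.10880 = 0.450.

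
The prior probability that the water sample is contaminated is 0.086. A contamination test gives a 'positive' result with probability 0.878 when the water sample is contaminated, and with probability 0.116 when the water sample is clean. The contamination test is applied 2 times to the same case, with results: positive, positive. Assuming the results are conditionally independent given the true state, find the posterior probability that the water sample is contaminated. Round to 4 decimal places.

Posterior P(H) ≈ 0.8435

Let H be the event that the water sample is contaminated; start with P(H) = 0.086. P('positive'|H) = 0.878, P('positive'|¬H) = 0.116.
Update on result 1 ('positive'): P(H) ← 0.878·0.0860 / (0.878·0.0860 + 0.116·0.9140) = 0.075508/0.18153 = 0.4159.
Update on result 2 ('positive'): P(H) ← 0.878·0.4159 / (0.878·0.4159 + 0.116·0.5841) = 0.36520/0.43295 = 0.8435.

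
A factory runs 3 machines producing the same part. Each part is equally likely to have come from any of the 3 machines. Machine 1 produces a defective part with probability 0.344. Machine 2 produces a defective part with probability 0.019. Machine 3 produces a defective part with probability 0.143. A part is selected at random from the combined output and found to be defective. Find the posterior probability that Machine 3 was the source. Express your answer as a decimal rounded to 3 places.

Posterior probability ≈ 0.283

P(defective|M1) = 0.344; P(defective|M2) = 0.019; P(defective|M3) = 0.143.
Prior × likelihood for each source: 0.333333·0.344=0.1147, 0.333333·0.019=0.006333, 0.333333·0.143=0.04767. Summing gives P(defective) = 0.16867.
P(Machine 3 | defective) = 0.04767 / 0.16867 = 0.283.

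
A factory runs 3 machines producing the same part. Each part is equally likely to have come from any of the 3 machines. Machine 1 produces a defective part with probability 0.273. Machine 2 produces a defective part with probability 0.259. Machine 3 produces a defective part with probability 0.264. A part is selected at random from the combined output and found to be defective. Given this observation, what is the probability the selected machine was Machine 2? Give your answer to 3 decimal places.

P(defective|M1) = 0.273; P(defective|M2) = 0.259; P(defective|M3) = 0.264.
Prior × likelihood for each source: 0.333333·0.273=0.09100, 0.333333·0.259=0.08633, 0.333333·0.264=0.08800. Summing gives P(defective) = 0.26533.
P(Machine 2 | defective) = 0.08633 / 0.26533 = 0.325.

Posterior probability ≈ 0.325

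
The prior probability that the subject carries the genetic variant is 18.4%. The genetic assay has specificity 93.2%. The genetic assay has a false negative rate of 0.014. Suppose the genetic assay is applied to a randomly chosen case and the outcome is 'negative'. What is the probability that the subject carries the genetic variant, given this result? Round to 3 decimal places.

P(H | E) ≈ 0.003

Let H be the event that the subject carries the genetic variant. P(H) = 0.184, so P(¬H) = 0.816. With E the 'negative' result, P(E|H) = 0.014 and P(E|¬H) = 0.932.
P(E) = 0.014·0.184 + 0.932·0.816 = 0.0025760 + 0.76051 = 0.76309.
By Bayes' theorem, P(H|E) = 0.0025760 / 0.76309 = 0.003.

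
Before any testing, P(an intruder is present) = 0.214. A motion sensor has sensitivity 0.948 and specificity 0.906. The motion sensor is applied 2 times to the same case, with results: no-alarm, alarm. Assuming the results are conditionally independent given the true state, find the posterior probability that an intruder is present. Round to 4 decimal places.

Posterior P(H) ≈ 0.1361

Let H be the event that an intruder is present; start with P(H) = 0.214. P('alarm'|H) = 0.948, P('alarm'|¬H) = 0.094.
Update on result 1 ('no-alarm'): P(H) ← 0.052·0.2140 / (0.052·0.2140 + 0.906·0.7860) = 0.011128/0.72324 = 0.0154.
Update on result 2 ('alarm'): P(H) ← 0.948·0.0154 / (0.948·0.0154 + 0.094·0.9846) = 0.014586/0.10714 = 0.1361.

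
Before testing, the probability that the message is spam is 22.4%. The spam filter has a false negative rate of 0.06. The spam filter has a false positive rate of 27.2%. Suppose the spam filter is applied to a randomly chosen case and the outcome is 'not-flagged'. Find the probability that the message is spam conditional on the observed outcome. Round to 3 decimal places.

Let H be the event that the message is spam. P(H) = 0.224, so P(¬H) = 0.776. With E the 'not-flagged' result, P(E|H) = 0.06 and P(E|¬H) = 0.728.
P(E) = 0.06·0.224 + 0.728·0.776 = 0.013440 + 0.56493 = 0.57837.
By Bayes' theorem, P(H|E) = 0.013440 / 0.57837 = 0.023.

P(H | E) ≈ 0.023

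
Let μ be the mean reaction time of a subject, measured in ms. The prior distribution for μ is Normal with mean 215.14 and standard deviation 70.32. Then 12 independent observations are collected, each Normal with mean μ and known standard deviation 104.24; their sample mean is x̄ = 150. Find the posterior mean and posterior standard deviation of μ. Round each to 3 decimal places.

Prior precision 1/τ₀² = 1/70.32² = 0.00020223; data precision n/σ² = 12/104.24² = 0.00110436.
Posterior precision = 0.00020223 + 0.00110436 = 0.00130659, giving posterior SD = 1/√0.00130659 = 27.665.
Posterior mean = (0.00020223·215.14 + 0.00110436·150) / 0.00130659 = 160.082.

Posterior mean ≈ 160.082; posterior SD ≈ 27.665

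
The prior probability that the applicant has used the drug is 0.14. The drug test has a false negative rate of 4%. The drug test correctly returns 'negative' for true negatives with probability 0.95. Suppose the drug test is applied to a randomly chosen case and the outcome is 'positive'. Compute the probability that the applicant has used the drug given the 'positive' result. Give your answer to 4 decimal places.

Write H for 'the applicant has used the drug'. Prior odds H:¬H = 0.14/0.86 = 0.16279. For the 'positive' outcome, the likelihood ratio is 0.96/0.05 = 19.200.
Posterior odds = 0.16279 × 19.200 = 3.1256, so P(H|E) = 3.1256/(1+3.1256) = 0.7576.

P(H | E) ≈ 0.7576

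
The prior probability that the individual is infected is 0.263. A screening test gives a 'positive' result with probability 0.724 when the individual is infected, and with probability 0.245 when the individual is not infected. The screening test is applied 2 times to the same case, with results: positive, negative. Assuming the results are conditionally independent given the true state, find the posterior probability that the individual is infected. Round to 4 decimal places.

Posterior P(H) ≈ 0.2782

With H the event that the individual is infected, the joint likelihood of the observed sequence is P(data|H) = 0.724·0.276 = 0.19982 and P(data|¬H) = 0.245·0.755 = 0.18498.
Bayes: P(H|data) = 0.263·0.19982 / (0.263·0.19982 + 0.737·0.18498) = 0.052554/0.18888 = 0.2782.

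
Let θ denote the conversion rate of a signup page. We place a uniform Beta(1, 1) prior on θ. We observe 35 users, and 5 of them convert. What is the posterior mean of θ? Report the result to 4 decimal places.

Observing 5 successes and 30 failures updates Beta(1, 1) by adding the success and failure counts to the two shape parameters: α = 1+5 = 6, β = 1+30 = 31.
E[θ | data] = 6/(6+31) = 0.1622.

Posterior mean ≈ 0.1622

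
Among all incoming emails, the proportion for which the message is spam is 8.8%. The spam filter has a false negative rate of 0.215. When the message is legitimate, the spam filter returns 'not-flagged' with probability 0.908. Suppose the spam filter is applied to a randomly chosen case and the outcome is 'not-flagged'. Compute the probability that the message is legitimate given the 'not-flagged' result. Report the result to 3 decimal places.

P(¬H | E) ≈ 0.978

Let H be the event that the message is spam. P(H) = 0.088, so P(¬H) = 0.912. With E the 'not-flagged' result, P(E|H) = 0.215 and P(E|¬H) = 0.908.
P(E) = 0.215·0.088 + 0.908·0.912 = 0.018920 + 0.82810 = 0.84702.
By Bayes' theorem, P(H|E) = 0.018920 / 0.84702 = 0.022. Hence P(¬H|E) = 1 − 0.022 = 0.978.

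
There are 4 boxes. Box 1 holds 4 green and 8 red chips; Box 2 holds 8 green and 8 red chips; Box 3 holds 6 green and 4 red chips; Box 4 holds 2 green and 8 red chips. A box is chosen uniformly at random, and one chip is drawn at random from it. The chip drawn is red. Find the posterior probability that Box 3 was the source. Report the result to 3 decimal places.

P(red|Box 1) = 0.6667; P(red|Box 2) = 0.5; P(red|Box 3) = 0.4; P(red|Box 4) = 0.8.
Prior × likelihood for each source: 0.25·0.6667=0.1667, 0.25·0.5=0.1250, 0.25·0.4=0.1000, 0.25·0.8=0.2000. Summing gives P(red) = 0.59167.
P(Box 3 | red) = 0.1000 / 0.59167 = 0.169.

Posterior probability ≈ 0.169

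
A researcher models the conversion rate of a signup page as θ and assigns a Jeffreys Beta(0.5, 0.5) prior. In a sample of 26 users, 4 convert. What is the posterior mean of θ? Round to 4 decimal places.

The binomial likelihood is conjugate to the Beta prior: with 4 successes and 22 failures, the posterior is Beta(0.5+4, 0.5+22) = Beta(4.5, 22.5).
Posterior mean = α/(α+β) = 4.5/27 = 0.1667.

Posterior mean ≈ 0.1667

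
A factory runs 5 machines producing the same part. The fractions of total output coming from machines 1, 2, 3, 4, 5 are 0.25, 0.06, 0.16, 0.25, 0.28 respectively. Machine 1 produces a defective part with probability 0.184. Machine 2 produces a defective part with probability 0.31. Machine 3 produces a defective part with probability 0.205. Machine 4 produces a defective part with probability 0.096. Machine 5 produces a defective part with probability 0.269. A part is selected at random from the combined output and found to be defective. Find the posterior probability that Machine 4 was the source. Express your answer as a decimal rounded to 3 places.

Posterior probability ≈ 0.122

P(defective|M1) = 0.184; P(defective|M2) = 0.31; P(defective|M3) = 0.205; P(defective|M4) = 0.096; P(defective|M5) = 0.269.
Prior × likelihood for each source: 0.25·0.184=0.04600, 0.06·0.31=0.01860, 0.16·0.205=0.03280, 0.25·0.096=0.02400, 0.28·0.269=0.07532. Summing gives P(defective) = 0.19672.
P(Machine 4 | defective) = 0.02400 / 0.19672 = 0.122.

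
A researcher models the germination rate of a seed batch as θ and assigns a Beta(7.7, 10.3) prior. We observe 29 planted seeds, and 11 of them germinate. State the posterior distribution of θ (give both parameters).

Posterior: Beta(18.7, 28.3)

Observing 11 successes and 18 failures updates Beta(7.7, 10.3) by adding the success and failure counts to the two shape parameters: α = 7.7+11 = 18.7, β = 10.3+18 = 28.3.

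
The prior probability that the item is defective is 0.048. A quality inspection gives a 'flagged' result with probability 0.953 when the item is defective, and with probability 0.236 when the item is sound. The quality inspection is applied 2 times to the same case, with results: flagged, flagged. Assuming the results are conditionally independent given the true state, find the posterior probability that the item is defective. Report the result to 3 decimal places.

Posterior P(H) ≈ 0.451

Let H be the event that the item is defective; start with P(H) = 0.048. P('flagged'|H) = 0.953, P('flagged'|¬H) = 0.236.
Update on result 1 ('flagged'): P(H) ← 0.953·0.0480 / (0.953·0.0480 + 0.236·0.9520) = 0.045744/0.27042 = 0.1692.
Update on result 2 ('flagged'): P(H) ← 0.953·0.1692 / (0.953·0.1692 + 0.236·0.8308) = 0.16121/0.35729 = 0.4512.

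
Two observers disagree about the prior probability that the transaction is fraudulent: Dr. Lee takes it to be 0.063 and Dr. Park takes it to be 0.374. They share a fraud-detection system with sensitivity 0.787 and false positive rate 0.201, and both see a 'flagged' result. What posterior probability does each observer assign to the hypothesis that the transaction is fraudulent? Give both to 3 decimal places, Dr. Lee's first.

Dr. Lee: 0.208; Dr. Park: 0.701

P('+'|H) = 0.787, P('+'|¬H) = 0.201.
Dr. Lee: numerator 0.787·0.063 = 0.049581; evidence = 0.049581+0.201·0.937 = 0.23792; posterior = 0.208.
Dr. Park: numerator 0.787·0.374 = 0.29434; evidence = 0.29434+0.201·0.626 = 0.42016; posterior = 0.701.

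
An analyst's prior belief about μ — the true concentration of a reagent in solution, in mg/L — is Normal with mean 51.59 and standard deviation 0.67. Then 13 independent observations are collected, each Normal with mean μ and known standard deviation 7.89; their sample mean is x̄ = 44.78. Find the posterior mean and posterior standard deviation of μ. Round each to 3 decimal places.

With known σ, the Normal prior is conjugate. Weight on the data is w = (n/σ²)/(n/σ² + 1/τ₀²) = 0.208828/(0.208828+2.22767) = 0.085708.
Posterior mean = w·x̄ + (1−w)·μ₀ = 0.085708·44.78 + 0.91429·51.59 = 51.006. Posterior variance = 1/(0.208828+2.22767) = 0.410425, so SD = 0.641.

Posterior mean ≈ 51.006; posterior SD ≈ 0.641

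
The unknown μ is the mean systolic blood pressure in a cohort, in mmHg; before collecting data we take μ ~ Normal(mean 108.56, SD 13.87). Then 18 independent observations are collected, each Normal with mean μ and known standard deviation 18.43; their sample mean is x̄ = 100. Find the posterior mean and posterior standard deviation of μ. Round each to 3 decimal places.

Posterior mean ≈ 100.765; posterior SD ≈ 4.145

With known σ, the Normal prior is conjugate. Weight on the data is w = (n/σ²)/(n/σ² + 1/τ₀²) = 0.0529934/(0.0529934+0.00519813) = 0.91067.
Posterior mean = w·x̄ + (1−w)·μ₀ = 0.91067·100 + 0.089328·108.56 = 100.765. Posterior variance = 1/(0.0529934+0.00519813) = 17.1846, so SD = 4.145.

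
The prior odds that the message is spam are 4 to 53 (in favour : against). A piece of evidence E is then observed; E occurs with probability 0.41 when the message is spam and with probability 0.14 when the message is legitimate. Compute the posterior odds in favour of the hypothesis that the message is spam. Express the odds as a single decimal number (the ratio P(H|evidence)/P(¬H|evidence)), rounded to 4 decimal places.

Prior odds = 4/53 = 0.075472. In log-odds, ln(0.075472) = -2.5840.
Add log likelihood ratio: ln(2.9286) = 1.0745.
Posterior log-odds = -1.5095, so posterior odds = exp(-1.5095) = 0.22102.

Posterior odds ≈ 0.2210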